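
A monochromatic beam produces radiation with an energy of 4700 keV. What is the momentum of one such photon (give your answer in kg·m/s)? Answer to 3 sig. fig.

2.51e-21 kg·m/s

Convert to SI: E = 4700 keV = 7.5302e-13 J.
Apply p = E/c: p = 2.512e-21 kg·m/s.
So p ≈ 2.51e-21 kg·m/s.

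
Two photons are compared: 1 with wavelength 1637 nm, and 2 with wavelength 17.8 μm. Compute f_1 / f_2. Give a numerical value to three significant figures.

10.9

f_1 = 1.831e14 Hz (from wavelength = 1637 nm, via f = c/λ).
f_2 = 1.684e13 Hz (from wavelength = 17.8 μm, via f = c/λ).
Ratio = 1.831e14 / 1.684e13 = 10.9.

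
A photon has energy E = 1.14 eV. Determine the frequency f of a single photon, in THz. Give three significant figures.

276 THz

Use h = 6.62607015·10^-34 J·s, 1 eV = 1.602176634·10^-19 J.
Convert to SI: E = 1.14 eV = 1.8265·10^-19 J.
For a photon f = E/h, so f = 2.757·10^14 Hz.
Converting to THz: f = 275.7 THz ≈ 276 THz.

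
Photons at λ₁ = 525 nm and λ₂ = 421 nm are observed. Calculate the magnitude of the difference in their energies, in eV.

0.583 eV

Using E = hc/λ: E₁ = 3.784 × 10^-19 J, E₂ = 4.718 × 10^-19 J.
|ΔE| = |3.784 × 10^-19 − 4.718 × 10^-19| = 9.35 × 10^-20 J = 0.583 eV.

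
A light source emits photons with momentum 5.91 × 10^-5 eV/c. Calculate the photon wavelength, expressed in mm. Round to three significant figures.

21.0 mm

Take h = 6.62607015 × 10^-34 J·s, c = 2.99792458 × 10^8 m/s, 1 eV = 1.602176634 × 10^-19 J.
In SI units: p = 5.91 × 10^-5 eV/c = 3.1585 × 10^-32 kg·m/s.
Apply λ = h/p: λ = 0.02098 m.
Converting to mm: λ = 20.98 mm ≈ 21.0 mm.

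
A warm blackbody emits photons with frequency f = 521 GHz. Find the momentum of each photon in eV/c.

2.15e-3 eV/c

Use h = 6.62607015e-34 J·s, c = 2.99792458e8 m/s, 1 eV = 1.602176634e-19 J.
In SI units: f = 521 GHz = 5.21e11 Hz.
The photon relation is p = hf/c, giving p = 1.152e-30 kg·m/s.
Converting to eV/c: p = 0.002155 eV/c ≈ 2.15e-3 eV/c.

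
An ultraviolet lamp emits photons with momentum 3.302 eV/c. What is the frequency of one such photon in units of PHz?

0.798 PHz

Use h = 6.62607015 × 10^-34 J·s, c = 2.99792458 × 10^8 m/s, 1 eV = 1.602176634 × 10^-19 J.
Convert to SI: p = 3.302 eV/c = 1.7647 × 10^-27 kg·m/s.
Since f = pc/h for a photon, f = 7.984 × 10^14 Hz.
Converting to PHz: f = 0.7984 PHz ≈ 0.798 PHz.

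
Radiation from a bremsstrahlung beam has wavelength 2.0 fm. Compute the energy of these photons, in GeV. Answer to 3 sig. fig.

Take h = 6.62607015e-34 J·s, c = 2.99792458e8 m/s, 1 eV = 1.602176634e-19 J.
First convert: λ = 2.0 fm = 2.0e-15 m.
Since E = hc/λ for a photon, E = 9.932e-11 J.
Converting to GeV: E = 0.6199 GeV ≈ 0.620 GeV.

0.620 GeV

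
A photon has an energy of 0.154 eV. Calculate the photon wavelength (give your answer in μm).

8.05 μm

(h = 6.62607015e-34 J·s, c = 2.99792458e8 m/s, 1 eV = 1.602176634e-19 J.)
Convert to SI: E = 0.154 eV = 2.4674e-20 J.
Apply λ = hc/E: λ = 8.051e-6 m.
Converting to μm: λ = 8.051 μm ≈ 8.05 μm.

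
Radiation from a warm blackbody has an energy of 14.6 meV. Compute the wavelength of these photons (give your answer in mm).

Use h = 6.62607015 × 10^-34 J·s, c = 2.99792458 × 10^8 m/s, 1 eV = 1.602176634 × 10^-19 J.
First convert: E = 14.6 meV = 2.3392 × 10^-21 J.
The photon relation is λ = hc/E, giving λ = 8.492 × 10^-5 m.
Converting to mm: λ = 0.08492 mm ≈ 0.0849 mm.

0.0849 mm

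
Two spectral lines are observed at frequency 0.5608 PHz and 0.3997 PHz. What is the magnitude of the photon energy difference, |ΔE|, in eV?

Using E = hf: E₁ = 3.7159e-19 J, E₂ = 2.6484e-19 J.
|ΔE| = |3.7159e-19 − 2.6484e-19| = 1.07e-19 J = 0.666 eV.

0.666 eV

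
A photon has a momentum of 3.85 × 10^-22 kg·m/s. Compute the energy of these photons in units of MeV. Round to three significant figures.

For a photon E = pc, so E = 1.154 × 10^-13 J.
Converting to MeV: E = 0.7204 MeV ≈ 0.720 MeV.

0.720 MeV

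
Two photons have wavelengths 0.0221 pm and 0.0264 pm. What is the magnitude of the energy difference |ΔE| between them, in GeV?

Using E = hc/λ: E₁ = 8.988e-12 J, E₂ = 7.524e-12 J.
|ΔE| = |8.988e-12 − 7.524e-12| = 1.46e-12 J = 9.14e-3 GeV.

9.14e-3 GeV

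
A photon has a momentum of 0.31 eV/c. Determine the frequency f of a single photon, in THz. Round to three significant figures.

75.0 THz

In SI units: p = 0.31 eV/c = 1.6567 × 10^-28 kg·m/s.
Since f = pc/h for a photon, f = 7.496 × 10^13 Hz.
Converting to THz: f = 74.96 THz ≈ 75.0 THz.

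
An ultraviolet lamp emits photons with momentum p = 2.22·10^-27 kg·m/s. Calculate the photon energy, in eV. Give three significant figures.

Apply E = pc: E = 6.655·10^-19 J.
Converting to eV: E = 4.154 eV ≈ 4.15 eV.

4.15 eV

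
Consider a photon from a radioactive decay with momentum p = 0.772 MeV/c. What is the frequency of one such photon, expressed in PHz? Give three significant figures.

(h = 6.62607015e-34 J·s, c = 2.99792458e8 m/s, 1 eV = 1.602176634e-19 J.)
First convert: p = 0.772 MeV/c = 4.1258e-22 kg·m/s.
The photon relation is f = pc/h, giving f = 1.867e20 Hz.
Converting to PHz: f = 186700 PHz ≈ 1.87e5 PHz.

1.87e5 PHz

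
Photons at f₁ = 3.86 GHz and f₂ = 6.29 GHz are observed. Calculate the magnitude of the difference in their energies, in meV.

Using E = hf: E₁ = 2.558 × 10^-24 J, E₂ = 4.168 × 10^-24 J.
|ΔE| = |2.558 × 10^-24 − 4.168 × 10^-24| = 1.61 × 10^-24 J = 0.0100 meV.

0.0100 meV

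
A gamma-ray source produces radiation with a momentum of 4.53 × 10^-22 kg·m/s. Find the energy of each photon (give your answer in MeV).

0.848 MeV

Apply E = pc: E = 1.358 × 10^-13 J.
Converting to MeV: E = 0.8476 MeV ≈ 0.848 MeV.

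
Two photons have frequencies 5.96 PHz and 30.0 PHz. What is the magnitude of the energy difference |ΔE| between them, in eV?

Using E = hf: E₁ = 3.949 × 10^-18 J, E₂ = 1.988 × 10^-17 J.
|ΔE| = |3.949 × 10^-18 − 1.988 × 10^-17| = 1.59 × 10^-17 J = 99.4 eV.

99.4 eV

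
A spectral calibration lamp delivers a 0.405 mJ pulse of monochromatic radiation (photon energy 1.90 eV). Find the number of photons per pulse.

Per-photon energy: E = 3.044e-19 J (from energy = 1.90 eV).
N = E_total / E_photon = 4.05e-4 J / 3.044e-19 J = 1.33e15.

1.33e15 photons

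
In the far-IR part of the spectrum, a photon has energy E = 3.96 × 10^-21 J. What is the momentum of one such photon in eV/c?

0.0247 eV/c

(c = 2.99792458 × 10^8 m/s, 1 eV = 1.602176634 × 10^-19 J.)
Since p = E/c for a photon, p = 1.321 × 10^-29 kg·m/s.
Converting to eV/c: p = 0.02472 eV/c ≈ 0.0247 eV/c.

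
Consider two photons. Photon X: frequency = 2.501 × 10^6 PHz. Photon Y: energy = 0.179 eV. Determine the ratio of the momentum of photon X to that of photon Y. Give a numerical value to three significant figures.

5.78 × 10^7

p_X = 5.528 × 10^-21 kg·m/s (from frequency = 2.501 × 10^6 PHz, via p = hf/c).
p_Y = 9.566 × 10^-29 kg·m/s (from energy = 0.179 eV, via p = E/c).
Ratio = 5.528 × 10^-21 / 9.566 × 10^-29 = 5.78 × 10^7.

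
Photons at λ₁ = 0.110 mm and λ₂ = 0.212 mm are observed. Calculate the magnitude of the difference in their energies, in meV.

Using E = hc/λ: E₁ = 1.806 × 10^-21 J, E₂ = 9.370 × 10^-22 J.
|ΔE| = |1.806 × 10^-21 − 9.370 × 10^-22| = 8.69 × 10^-22 J = 5.42 meV.

5.42 meV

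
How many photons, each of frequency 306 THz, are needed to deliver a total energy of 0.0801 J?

Per-photon energy: E = 2.028 × 10^-19 J (from frequency = 306 THz).
N = E_total / E_photon = 0.0801 J / 2.028 × 10^-19 J = 3.95 × 10^17.

3.95 × 10^17 photons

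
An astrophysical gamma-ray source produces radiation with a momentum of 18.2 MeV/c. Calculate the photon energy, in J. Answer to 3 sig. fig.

2.92e-12 J

First convert: p = 18.2 MeV/c = 9.7266e-21 kg·m/s.
Since E = pc for a photon, E = 2.916e-12 J.
So E ≈ 2.92e-12 J.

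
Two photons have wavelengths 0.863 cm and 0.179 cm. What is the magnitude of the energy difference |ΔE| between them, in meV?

0.549 meV

Using E = hc/λ: E₁ = 2.302e-23 J, E₂ = 1.110e-22 J.
|ΔE| = |2.302e-23 − 1.110e-22| = 8.80e-23 J = 0.549 meV.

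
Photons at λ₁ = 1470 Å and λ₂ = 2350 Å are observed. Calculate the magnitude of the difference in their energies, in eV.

3.16 eV

Using E = hc/λ: E₁ = 1.351 × 10^-18 J, E₂ = 8.453 × 10^-19 J.
|ΔE| = |1.351 × 10^-18 − 8.453 × 10^-19| = 5.06 × 10^-19 J = 3.16 eV.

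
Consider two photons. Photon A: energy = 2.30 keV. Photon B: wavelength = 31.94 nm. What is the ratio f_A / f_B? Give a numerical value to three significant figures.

f_A = 5.561 × 10^17 Hz (from energy = 2.30 keV, via f = E/h).
f_B = 9.386 × 10^15 Hz (from wavelength = 31.94 nm, via f = c/λ).
Ratio = 5.561 × 10^17 / 9.386 × 10^15 = 59.3.

59.3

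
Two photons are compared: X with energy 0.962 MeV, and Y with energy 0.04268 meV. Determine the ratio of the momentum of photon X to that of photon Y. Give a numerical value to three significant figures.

p_X = 5.141e-22 kg·m/s (from energy = 0.962 MeV, via p = E/c).
p_Y = 2.281e-32 kg·m/s (from energy = 0.04268 meV, via p = E/c).
Ratio = 5.141e-22 / 2.281e-32 = 2.25e10.

2.25e10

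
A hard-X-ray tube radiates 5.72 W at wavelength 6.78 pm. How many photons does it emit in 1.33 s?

Total energy: E_total = P·t = 5.72 × 1.33 = 7.608 J.
Per-photon energy: E = 2.930e-14 J.
N = E_total / E_photon = 2.60e14.

2.60e14 photons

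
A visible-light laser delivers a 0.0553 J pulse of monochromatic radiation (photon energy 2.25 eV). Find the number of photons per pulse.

Per-photon energy: E = 3.605 × 10^-19 J (from energy = 2.25 eV).
N = E_total / E_photon = 0.0553 J / 3.605 × 10^-19 J = 1.53 × 10^17.

1.53 × 10^17 photons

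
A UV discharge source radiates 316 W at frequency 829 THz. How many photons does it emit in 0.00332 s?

Total energy: E_total = P·t = 316 × 0.00332 = 1.049 J.
Per-photon energy: E = 5.493·10^-19 J.
N = E_total / E_photon = 1.91·10^18.

1.91·10^18 photons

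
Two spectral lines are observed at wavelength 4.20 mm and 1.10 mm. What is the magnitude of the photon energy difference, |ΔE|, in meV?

0.832 meV

Using E = hc/λ: E₁ = 4.730e-23 J, E₂ = 1.806e-22 J.
|ΔE| = |4.730e-23 − 1.806e-22| = 1.33e-22 J = 0.832 meV.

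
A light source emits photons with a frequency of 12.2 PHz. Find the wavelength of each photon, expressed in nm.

24.6 nm

(c = 2.99792458e8 m/s.)
In SI units: f = 12.2 PHz = 1.22e16 Hz.
For a photon λ = c/f, so λ = 2.457e-8 m.
Converting to nm: λ = 24.57 nm ≈ 24.6 nm.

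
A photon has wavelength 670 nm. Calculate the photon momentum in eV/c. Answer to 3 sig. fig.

1.85 eV/c

In SI units: λ = 670 nm = 6.7e-7 m.
Apply p = h/λ: p = 9.890e-28 kg·m/s.
Converting to eV/c: p = 1.851 eV/c ≈ 1.85 eV/c.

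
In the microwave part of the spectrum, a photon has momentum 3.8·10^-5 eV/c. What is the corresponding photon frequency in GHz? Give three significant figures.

9.19 GHz

Take h = 6.62607015·10^-34 J·s, c = 2.99792458·10^8 m/s, 1 eV = 1.602176634·10^-19 J.
First convert: p = 3.8·10^-5 eV/c = 2.0308·10^-32 kg·m/s.
Since f = pc/h for a photon, f = 9.188·10^9 Hz.
Converting to GHz: f = 9.188 GHz ≈ 9.19 GHz.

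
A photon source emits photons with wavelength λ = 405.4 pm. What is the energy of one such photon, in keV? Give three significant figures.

Take h = 6.62607015 × 10^-34 J·s, c = 2.99792458 × 10^8 m/s, 1 eV = 1.602176634 × 10^-19 J.
In SI units: λ = 405.4 pm = 4.054 × 10^-10 m.
The photon relation is E = hc/λ, giving E = 4.900 × 10^-16 J.
Converting to keV: E = 3.058 keV ≈ 3.06 keV.

3.06 keV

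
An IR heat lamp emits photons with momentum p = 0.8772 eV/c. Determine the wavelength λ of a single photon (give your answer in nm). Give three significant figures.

Take h = 6.62607015 × 10^-34 J·s, c = 2.99792458 × 10^8 m/s, 1 eV = 1.602176634 × 10^-19 J.
In SI units: p = 0.8772 eV/c = 4.6880 × 10^-28 kg·m/s.
For a photon λ = h/p, so λ = 1.413 × 10^-6 m.
Converting to nm: λ = 1413 nm ≈ 1410 nm.

1410 nm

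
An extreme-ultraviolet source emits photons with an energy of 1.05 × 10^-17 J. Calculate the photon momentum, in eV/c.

65.5 eV/c

The photon relation is p = E/c, giving p = 3.502 × 10^-26 kg·m/s.
Converting to eV/c: p = 65.54 eV/c ≈ 65.5 eV/c.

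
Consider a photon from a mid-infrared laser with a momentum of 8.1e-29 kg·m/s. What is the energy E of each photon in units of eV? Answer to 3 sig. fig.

Apply E = pc: E = 2.428e-20 J.
Converting to eV: E = 0.1516 eV ≈ 0.152 eV.

0.152 eV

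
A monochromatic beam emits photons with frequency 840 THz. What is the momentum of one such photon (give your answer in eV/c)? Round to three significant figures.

3.47 eV/c

Use h = 6.62607015 × 10^-34 J·s, c = 2.99792458 × 10^8 m/s, 1 eV = 1.602176634 × 10^-19 J.
First convert: f = 840 THz = 8.4 × 10^14 Hz.
Since p = hf/c for a photon, p = 1.857 × 10^-27 kg·m/s.
Converting to eV/c: p = 3.474 eV/c ≈ 3.47 eV/c.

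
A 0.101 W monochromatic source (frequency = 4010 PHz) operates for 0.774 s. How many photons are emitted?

Total energy: E_total = P·t = 0.101 × 0.774 = 0.07817 J.
Per-photon energy: E = 2.657e-15 J.
N = E_total / E_photon = 2.94e13.

2.94e13 photons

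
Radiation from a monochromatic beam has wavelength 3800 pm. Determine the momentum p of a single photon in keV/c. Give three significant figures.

Take h = 6.62607015e-34 J·s, c = 2.99792458e8 m/s, 1 eV = 1.602176634e-19 J.
In SI units: λ = 3800 pm = 3.8e-9 m.
Since p = h/λ for a photon, p = 1.744e-25 kg·m/s.
Converting to keV/c: p = 0.3263 keV/c ≈ 0.326 keV/c.

0.326 keV/c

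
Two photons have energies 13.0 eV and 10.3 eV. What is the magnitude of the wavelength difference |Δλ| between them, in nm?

Using λ = hc/E: λ₁ = 9.537 × 10^-8 m, λ₂ = 1.204 × 10^-7 m.
|Δλ| = |9.537 × 10^-8 − 1.204 × 10^-7| = 2.50 × 10^-8 m = 25.0 nm.

25.0 nm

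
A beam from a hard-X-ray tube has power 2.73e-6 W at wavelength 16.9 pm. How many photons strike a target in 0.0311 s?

7.22e6 photons

Total energy: E_total = P·t = 2.73e-6 × 0.0311 = 8.490e-8 J.
Per-photon energy: E = 1.175e-14 J.
N = E_total / E_photon = 7.22e6.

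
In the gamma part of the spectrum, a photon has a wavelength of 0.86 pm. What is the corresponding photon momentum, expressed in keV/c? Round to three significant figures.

1440 keV/c

Take h = 6.62607015e-34 J·s, c = 2.99792458e8 m/s, 1 eV = 1.602176634e-19 J.
Convert to SI: λ = 0.86 pm = 8.6e-13 m.
Since p = h/λ for a photon, p = 7.705e-22 kg·m/s.
Converting to keV/c: p = 1442 keV/c ≈ 1440 keV/c.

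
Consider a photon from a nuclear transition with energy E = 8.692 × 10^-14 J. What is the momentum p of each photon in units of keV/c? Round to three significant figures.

543 keV/c

Use c = 2.99792458 × 10^8 m/s, 1 eV = 1.602176634 × 10^-19 J.
For a photon p = E/c, so p = 2.899 × 10^-22 kg·m/s.
Converting to keV/c: p = 542.5 keV/c ≈ 543 keV/c.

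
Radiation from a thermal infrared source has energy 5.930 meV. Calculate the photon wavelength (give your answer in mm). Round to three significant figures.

0.209 mm

Use h = 6.62607015e-34 J·s, c = 2.99792458e8 m/s, 1 eV = 1.602176634e-19 J.
First convert: E = 5.930 meV = 9.5009e-22 J.
Since λ = hc/E for a photon, λ = 2.091e-4 m.
Converting to mm: λ = 0.2091 mm ≈ 0.209 mm.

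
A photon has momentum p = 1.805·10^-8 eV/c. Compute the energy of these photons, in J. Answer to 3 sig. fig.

Take c = 2.99792458·10^8 m/s, 1 eV = 1.602176634·10^-19 J.
In SI units: p = 1.805·10^-8 eV/c = 9.6464·10^-36 kg·m/s.
Apply E = pc: E = 2.892·10^-27 J.
So E ≈ 2.89·10^-27 J.

2.89·10^-27 J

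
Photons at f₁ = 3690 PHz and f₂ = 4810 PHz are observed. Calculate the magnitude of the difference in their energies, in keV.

4.63 keV

Using E = hf: E₁ = 2.445e-15 J, E₂ = 3.187e-15 J.
|ΔE| = |2.445e-15 − 3.187e-15| = 7.42e-16 J = 4.63 keV.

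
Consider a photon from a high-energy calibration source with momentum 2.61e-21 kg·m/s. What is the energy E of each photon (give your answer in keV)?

4880 keV

Take c = 2.99792458e8 m/s, 1 eV = 1.602176634e-19 J.
Since E = pc for a photon, E = 7.825e-13 J.
Converting to keV: E = 4884 keV ≈ 4880 keV.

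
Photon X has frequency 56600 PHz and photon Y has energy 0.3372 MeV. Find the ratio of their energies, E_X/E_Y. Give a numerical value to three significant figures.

0.694

E_X = 3.750·10^-14 J (from frequency = 56600 PHz, via E = hf).
E_Y = 5.403·10^-14 J (from energy = 0.3372 MeV, via E given directly).
Ratio = 3.750·10^-14 / 5.403·10^-14 = 0.694.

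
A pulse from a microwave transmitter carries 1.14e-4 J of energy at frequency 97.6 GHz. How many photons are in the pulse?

Per-photon energy: E = 6.467e-23 J (from frequency = 97.6 GHz).
N = E_total / E_photon = 1.14e-4 J / 6.467e-23 J = 1.76e18.

1.76e18 photons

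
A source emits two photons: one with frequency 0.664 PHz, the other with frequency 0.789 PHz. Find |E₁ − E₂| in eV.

0.517 eV

Using E = hf: E₁ = 4.400 × 10^-19 J, E₂ = 5.228 × 10^-19 J.
|ΔE| = |4.400 × 10^-19 − 5.228 × 10^-19| = 8.28 × 10^-20 J = 0.517 eV.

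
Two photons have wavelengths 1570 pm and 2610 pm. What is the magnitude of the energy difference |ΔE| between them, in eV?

315 eV

Using E = hc/λ: E₁ = 1.265 × 10^-16 J, E₂ = 7.611 × 10^-17 J.
|ΔE| = |1.265 × 10^-16 − 7.611 × 10^-17| = 5.04 × 10^-17 J = 315 eV.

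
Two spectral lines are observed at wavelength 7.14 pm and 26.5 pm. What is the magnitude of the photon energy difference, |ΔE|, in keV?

127 keV

Using E = hc/λ: E₁ = 2.782 × 10^-14 J, E₂ = 7.496 × 10^-15 J.
|ΔE| = |2.782 × 10^-14 − 7.496 × 10^-15| = 2.03 × 10^-14 J = 127 keV.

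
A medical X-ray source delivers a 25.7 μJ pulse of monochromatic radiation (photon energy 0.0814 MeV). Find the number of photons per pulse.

Per-photon energy: E = 1.304e-14 J (from energy = 0.0814 MeV).
N = E_total / E_photon = 2.57e-5 J / 1.304e-14 J = 1.97e9.

1.97e9 photons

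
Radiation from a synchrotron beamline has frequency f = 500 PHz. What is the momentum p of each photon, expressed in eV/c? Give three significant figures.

2070 eV/c

Use h = 6.62607015e-34 J·s, c = 2.99792458e8 m/s, 1 eV = 1.602176634e-19 J.
In SI units: f = 500 PHz = 5.0e17 Hz.
Apply p = hf/c: p = 1.105e-24 kg·m/s.
Converting to eV/c: p = 2068 eV/c ≈ 2070 eV/c.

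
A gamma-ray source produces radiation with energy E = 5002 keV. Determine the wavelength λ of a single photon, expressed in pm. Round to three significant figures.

0.248 pm

In SI units: E = 5002 keV = 8.0141e-13 J.
Apply λ = hc/E: λ = 2.479e-13 m.
Converting to pm: λ = 0.2479 pm ≈ 0.248 pm.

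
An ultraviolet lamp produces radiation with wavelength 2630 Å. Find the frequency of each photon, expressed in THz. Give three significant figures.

1140 THz

(c = 2.99792458e8 m/s.)
First convert: λ = 2630 Å = 2.63e-7 m.
Apply f = c/λ: f = 1.140e15 Hz.
Converting to THz: f = 1140 THz ≈ 1140 THz.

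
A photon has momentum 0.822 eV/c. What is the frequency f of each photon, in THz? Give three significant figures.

Use h = 6.62607015e-34 J·s, c = 2.99792458e8 m/s, 1 eV = 1.602176634e-19 J.
Convert to SI: p = 0.822 eV/c = 4.3930e-28 kg·m/s.
The photon relation is f = pc/h, giving f = 1.988e14 Hz.
Converting to THz: f = 198.8 THz ≈ 199 THz.

199 THz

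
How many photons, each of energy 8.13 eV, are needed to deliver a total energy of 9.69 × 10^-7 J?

7.44 × 10^11 photons

Per-photon energy: E = 1.303 × 10^-18 J (from energy = 8.13 eV).
N = E_total / E_photon = 9.69 × 10^-7 J / 1.303 × 10^-18 J = 7.44 × 10^11.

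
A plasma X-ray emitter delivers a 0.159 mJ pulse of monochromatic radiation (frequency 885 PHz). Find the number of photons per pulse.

Per-photon energy: E = 5.864 × 10^-16 J (from frequency = 885 PHz).
N = E_total / E_photon = 1.59 × 10^-4 J / 5.864 × 10^-16 J = 2.71 × 10^11.

2.71 × 10^11 photons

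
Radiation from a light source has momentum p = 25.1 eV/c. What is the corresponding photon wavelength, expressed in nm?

49.4 nm

Take h = 6.62607015 × 10^-34 J·s, c = 2.99792458 × 10^8 m/s, 1 eV = 1.602176634 × 10^-19 J.
Convert to SI: p = 25.1 eV/c = 1.3414 × 10^-26 kg·m/s.
Since λ = h/p for a photon, λ = 4.940 × 10^-8 m.
Converting to nm: λ = 49.40 nm ≈ 49.4 nm.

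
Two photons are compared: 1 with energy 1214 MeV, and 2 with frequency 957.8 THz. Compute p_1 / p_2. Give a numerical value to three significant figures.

p_1 = 6.488 × 10^-19 kg·m/s (from energy = 1214 MeV, via p = E/c).
p_2 = 2.117 × 10^-27 kg·m/s (from frequency = 957.8 THz, via p = hf/c).
Ratio = 6.488 × 10^-19 / 2.117 × 10^-27 = 3.06 × 10^8.

3.06 × 10^8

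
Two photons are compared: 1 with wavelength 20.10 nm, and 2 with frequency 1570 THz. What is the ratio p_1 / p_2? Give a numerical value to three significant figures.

9.50

p_1 = 3.297 × 10^-26 kg·m/s (from wavelength = 20.10 nm, via p = h/λ).
p_2 = 3.470 × 10^-27 kg·m/s (from frequency = 1570 THz, via p = hf/c).
Ratio = 3.297 × 10^-26 / 3.470 × 10^-27 = 9.50.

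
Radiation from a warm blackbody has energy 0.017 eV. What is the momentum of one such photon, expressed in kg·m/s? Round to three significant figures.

(c = 2.99792458e8 m/s, 1 eV = 1.602176634e-19 J.)
First convert: E = 0.017 eV = 2.7237e-21 J.
The photon relation is p = E/c, giving p = 9.085e-30 kg·m/s.
So p ≈ 9.09e-30 kg·m/s.

9.09e-30 kg·m/s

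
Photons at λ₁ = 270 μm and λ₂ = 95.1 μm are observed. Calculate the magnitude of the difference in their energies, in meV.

8.45 meV

Using E = hc/λ: E₁ = 7.357e-22 J, E₂ = 2.089e-21 J.
|ΔE| = |7.357e-22 − 2.089e-21| = 1.35e-21 J = 8.45 meV.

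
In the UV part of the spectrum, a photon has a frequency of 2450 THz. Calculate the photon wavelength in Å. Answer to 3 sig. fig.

Use c = 2.99792458e8 m/s.
In SI units: f = 2450 THz = 2.45e15 Hz.
Apply λ = c/f: λ = 1.224e-7 m.
Converting to Å: λ = 1224 Å ≈ 1220 Å.

1220 Å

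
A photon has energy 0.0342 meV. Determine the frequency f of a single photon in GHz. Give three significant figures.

8.27 GHz

First convert: E = 0.0342 meV = 5.4794e-24 J.
Since f = E/h for a photon, f = 8.270e9 Hz.
Converting to GHz: f = 8.270 GHz ≈ 8.27 GHz.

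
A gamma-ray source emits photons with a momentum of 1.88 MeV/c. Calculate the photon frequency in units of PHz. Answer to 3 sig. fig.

4.55 × 10^5 PHz

(h = 6.62607015 × 10^-34 J·s, c = 2.99792458 × 10^8 m/s, 1 eV = 1.602176634 × 10^-19 J.)
First convert: p = 1.88 MeV/c = 1.0047 × 10^-21 kg·m/s.
For a photon f = pc/h, so f = 4.546 × 10^20 Hz.
Converting to PHz: f = 454600 PHz ≈ 4.55 × 10^5 PHz.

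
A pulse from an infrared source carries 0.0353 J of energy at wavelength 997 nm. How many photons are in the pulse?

Per-photon energy: E = 1.992e-19 J (from wavelength = 997 nm).
N = E_total / E_photon = 0.0353 J / 1.992e-19 J = 1.77e17.

1.77e17 photons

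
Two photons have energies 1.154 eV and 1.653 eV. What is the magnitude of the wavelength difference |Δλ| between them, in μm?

Using λ = hc/E: λ₁ = 1.0744 × 10^-6 m, λ₂ = 7.5006 × 10^-7 m.
|Δλ| = |1.0744 × 10^-6 − 7.5006 × 10^-7| = 3.24 × 10^-7 m = 0.324 μm.

0.324 μm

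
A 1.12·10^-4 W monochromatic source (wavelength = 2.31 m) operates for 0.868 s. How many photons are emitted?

1.13·10^21 photons

Total energy: E_total = P·t = 1.12·10^-4 × 0.868 = 9.722·10^-5 J.
Per-photon energy: E = 8.599·10^-26 J.
N = E_total / E_photon = 1.13·10^21.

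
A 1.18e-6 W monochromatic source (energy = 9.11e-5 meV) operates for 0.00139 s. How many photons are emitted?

Total energy: E_total = P·t = 1.18e-6 × 0.00139 = 1.640e-9 J.
Per-photon energy: E = 1.460e-26 J.
N = E_total / E_photon = 1.12e17.

1.12e17 photons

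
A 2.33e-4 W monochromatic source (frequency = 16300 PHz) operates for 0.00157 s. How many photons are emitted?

Total energy: E_total = P·t = 2.33e-4 × 0.00157 = 3.658e-7 J.
Per-photon energy: E = 1.080e-14 J.
N = E_total / E_photon = 3.39e7.

3.39e7 photons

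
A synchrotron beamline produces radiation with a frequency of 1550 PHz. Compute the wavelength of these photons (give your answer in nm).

0.193 nm

Convert to SI: f = 1550 PHz = 1.55·10^18 Hz.
For a photon λ = c/f, so λ = 1.934·10^-10 m.
Converting to nm: λ = 0.1934 nm ≈ 0.193 nm.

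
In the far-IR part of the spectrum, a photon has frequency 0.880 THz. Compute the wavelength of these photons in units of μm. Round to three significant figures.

341 μm

Use c = 2.99792458 × 10^8 m/s.
First convert: f = 0.880 THz = 8.80 × 10^11 Hz.
The photon relation is λ = c/f, giving λ = 3.407 × 10^-4 m.
Converting to μm: λ = 340.7 μm ≈ 341 μm.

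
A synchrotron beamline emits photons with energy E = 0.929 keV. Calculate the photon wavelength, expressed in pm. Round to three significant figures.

(h = 6.62607015e-34 J·s, c = 2.99792458e8 m/s, 1 eV = 1.602176634e-19 J.)
In SI units: E = 0.929 keV = 1.4884e-16 J.
For a photon λ = hc/E, so λ = 1.335e-9 m.
Converting to pm: λ = 1335 pm ≈ 1330 pm.

1330 pm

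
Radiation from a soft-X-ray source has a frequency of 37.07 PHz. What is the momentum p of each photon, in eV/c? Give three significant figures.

Convert to SI: f = 37.07 PHz = 3.707e16 Hz.
For a photon p = hf/c, so p = 8.193e-26 kg·m/s.
Converting to eV/c: p = 153.3 eV/c ≈ 153 eV/c.

153 eV/c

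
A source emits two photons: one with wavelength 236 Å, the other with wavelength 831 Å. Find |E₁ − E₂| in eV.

37.6 eV

Using E = hc/λ: E₁ = 8.417 × 10^-18 J, E₂ = 2.390 × 10^-18 J.
|ΔE| = |8.417 × 10^-18 − 2.390 × 10^-18| = 6.03 × 10^-18 J = 37.6 eV.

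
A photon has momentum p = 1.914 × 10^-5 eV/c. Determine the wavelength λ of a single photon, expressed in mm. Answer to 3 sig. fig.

Convert to SI: p = 1.914 × 10^-5 eV/c = 1.0229 × 10^-32 kg·m/s.
For a photon λ = h/p, so λ = 0.06478 m.
Converting to mm: λ = 64.78 mm ≈ 64.8 mm.

64.8 mm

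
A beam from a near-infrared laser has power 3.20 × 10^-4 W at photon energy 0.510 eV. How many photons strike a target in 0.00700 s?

2.74 × 10^13 photons

Total energy: E_total = P·t = 3.20 × 10^-4 × 0.00700 = 2.240 × 10^-6 J.
Per-photon energy: E = 8.171 × 10^-20 J.
N = E_total / E_photon = 2.74 × 10^13.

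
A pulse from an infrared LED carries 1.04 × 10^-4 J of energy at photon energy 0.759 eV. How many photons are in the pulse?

8.55 × 10^14 photons

Per-photon energy: E = 1.216 × 10^-19 J (from energy = 0.759 eV).
N = E_total / E_photon = 1.04 × 10^-4 J / 1.216 × 10^-19 J = 8.55 × 10^14.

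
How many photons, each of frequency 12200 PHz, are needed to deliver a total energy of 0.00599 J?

7.41 × 10^11 photons

Per-photon energy: E = 8.084 × 10^-15 J (from frequency = 12200 PHz).
N = E_total / E_photon = 0.00599 J / 8.084 × 10^-15 J = 7.41 × 10^11.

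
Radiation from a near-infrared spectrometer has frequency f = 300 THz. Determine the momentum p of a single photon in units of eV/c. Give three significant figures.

First convert: f = 300 THz = 3.0 × 10^14 Hz.
Apply p = hf/c: p = 6.631 × 10^-28 kg·m/s.
Converting to eV/c: p = 1.241 eV/c ≈ 1.24 eV/c.

1.24 eV/c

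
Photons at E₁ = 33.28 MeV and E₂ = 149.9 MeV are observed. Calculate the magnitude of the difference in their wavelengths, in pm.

Using λ = hc/E: λ₁ = 3.7255e-14 m, λ₂ = 8.2711e-15 m.
|Δλ| = |3.7255e-14 − 8.2711e-15| = 2.90e-14 m = 0.0290 pm.

0.0290 pm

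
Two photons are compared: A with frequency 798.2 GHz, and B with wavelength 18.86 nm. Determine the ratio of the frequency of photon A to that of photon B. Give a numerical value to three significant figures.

f_A = 7.982e11 Hz (from frequency = 798.2 GHz, via f given directly).
f_B = 1.590e16 Hz (from wavelength = 18.86 nm, via f = c/λ).
Ratio = 7.982e11 / 1.590e16 = 5.02e-5.

5.02e-5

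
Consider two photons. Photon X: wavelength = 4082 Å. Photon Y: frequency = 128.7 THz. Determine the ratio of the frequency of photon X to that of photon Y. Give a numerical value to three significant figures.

f_X = 7.344·10^14 Hz (from wavelength = 4082 Å, via f = c/λ).
f_Y = 1.287·10^14 Hz (from frequency = 128.7 THz, via f given directly).
Ratio = 7.344·10^14 / 1.287·10^14 = 5.71.

5.71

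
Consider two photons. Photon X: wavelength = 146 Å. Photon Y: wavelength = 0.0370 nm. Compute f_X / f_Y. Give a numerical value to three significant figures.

f_X = 2.053 × 10^16 Hz (from wavelength = 146 Å, via f = c/λ).
f_Y = 8.102 × 10^18 Hz (from wavelength = 0.0370 nm, via f = c/λ).
Ratio = 2.053 × 10^16 / 8.102 × 10^18 = 2.53 × 10^-3.

2.53 × 10^-3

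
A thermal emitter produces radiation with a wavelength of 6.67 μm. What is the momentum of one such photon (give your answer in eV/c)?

Take h = 6.62607015e-34 J·s, c = 2.99792458e8 m/s, 1 eV = 1.602176634e-19 J.
In SI units: λ = 6.67 μm = 6.67e-6 m.
For a photon p = h/λ, so p = 9.934e-29 kg·m/s.
Converting to eV/c: p = 0.1859 eV/c ≈ 0.186 eV/c.

0.186 eV/c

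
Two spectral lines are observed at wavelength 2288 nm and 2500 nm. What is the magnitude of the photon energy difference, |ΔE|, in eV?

0.0460 eV

Using E = hc/λ: E₁ = 8.6820 × 10^-20 J, E₂ = 7.9458 × 10^-20 J.
|ΔE| = |8.6820 × 10^-20 − 7.9458 × 10^-20| = 7.36 × 10^-21 J = 0.0460 eV.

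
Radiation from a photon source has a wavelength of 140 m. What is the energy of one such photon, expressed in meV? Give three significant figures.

8.86e-6 meV

Take h = 6.62607015e-34 J·s, c = 2.99792458e8 m/s, 1 eV = 1.602176634e-19 J.
Since E = hc/λ for a photon, E = 1.419e-27 J.
Converting to meV: E = 8.856e-6 meV ≈ 8.86e-6 meV.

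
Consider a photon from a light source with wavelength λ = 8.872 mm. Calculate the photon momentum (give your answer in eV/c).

Use h = 6.62607015 × 10^-34 J·s, c = 2.99792458 × 10^8 m/s, 1 eV = 1.602176634 × 10^-19 J.
First convert: λ = 8.872 mm = 0.008872 m.
Since p = h/λ for a photon, p = 7.469 × 10^-32 kg·m/s.
Converting to eV/c: p = 1.397 × 10^-4 eV/c ≈ 1.40 × 10^-4 eV/c.

1.40 × 10^-4 eV/c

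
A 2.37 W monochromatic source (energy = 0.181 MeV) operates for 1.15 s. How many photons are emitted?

9.40 × 10^13 photons

Total energy: E_total = P·t = 2.37 × 1.15 = 2.725 J.
Per-photon energy: E = 2.900 × 10^-14 J.
N = E_total / E_photon = 9.40 × 10^13.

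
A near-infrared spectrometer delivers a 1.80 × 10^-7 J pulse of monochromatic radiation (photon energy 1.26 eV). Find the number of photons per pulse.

Per-photon energy: E = 2.019 × 10^-19 J (from energy = 1.26 eV).
N = E_total / E_photon = 1.80 × 10^-7 J / 2.019 × 10^-19 J = 8.92 × 10^11.

8.92 × 10^11 photons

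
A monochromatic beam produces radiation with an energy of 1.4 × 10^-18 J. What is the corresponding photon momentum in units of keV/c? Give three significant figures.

8.74 × 10^-3 keV/c

Use c = 2.99792458 × 10^8 m/s, 1 eV = 1.602176634 × 10^-19 J.
For a photon p = E/c, so p = 4.670 × 10^-27 kg·m/s.
Converting to keV/c: p = 0.008738 keV/c ≈ 8.74 × 10^-3 keV/c.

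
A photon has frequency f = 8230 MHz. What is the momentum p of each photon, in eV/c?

3.40 × 10^-5 eV/c

Convert to SI: f = 8230 MHz = 8.23 × 10^9 Hz.
The photon relation is p = hf/c, giving p = 1.819 × 10^-32 kg·m/s.
Converting to eV/c: p = 3.404 × 10^-5 eV/c ≈ 3.40 × 10^-5 eV/c.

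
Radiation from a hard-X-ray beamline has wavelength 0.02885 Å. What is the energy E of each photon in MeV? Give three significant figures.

0.430 MeV

(h = 6.62607015·10^-34 J·s, c = 2.99792458·10^8 m/s, 1 eV = 1.602176634·10^-19 J.)
Convert to SI: λ = 0.02885 Å = 2.885·10^-12 m.
Since E = hc/λ for a photon, E = 6.885·10^-14 J.
Converting to MeV: E = 0.4298 MeV ≈ 0.430 MeV.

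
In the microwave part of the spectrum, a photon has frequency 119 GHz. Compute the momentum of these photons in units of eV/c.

Use h = 6.62607015e-34 J·s, c = 2.99792458e8 m/s, 1 eV = 1.602176634e-19 J.
First convert: f = 119 GHz = 1.19e11 Hz.
The photon relation is p = hf/c, giving p = 2.630e-31 kg·m/s.
Converting to eV/c: p = 4.921e-4 eV/c ≈ 4.92e-4 eV/c.

4.92e-4 eV/c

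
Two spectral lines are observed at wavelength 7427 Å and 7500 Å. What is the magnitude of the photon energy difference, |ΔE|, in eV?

0.0162 eV

Using E = hc/λ: E₁ = 2.6746e-19 J, E₂ = 2.6486e-19 J.
|ΔE| = |2.6746e-19 − 2.6486e-19| = 2.60e-21 J = 0.0162 eV.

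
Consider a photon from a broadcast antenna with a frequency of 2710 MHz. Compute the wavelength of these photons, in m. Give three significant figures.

(c = 2.99792458e8 m/s.)
In SI units: f = 2710 MHz = 2.71e9 Hz.
For a photon λ = c/f, so λ = 0.1106 m.
So λ ≈ 0.111 m.

0.111 m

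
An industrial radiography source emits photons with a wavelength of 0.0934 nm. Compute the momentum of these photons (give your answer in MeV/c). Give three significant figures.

0.0133 MeV/c

In SI units: λ = 0.0934 nm = 9.34e-11 m.
Since p = h/λ for a photon, p = 7.094e-24 kg·m/s.
Converting to MeV/c: p = 0.01327 MeV/c ≈ 0.0133 MeV/c.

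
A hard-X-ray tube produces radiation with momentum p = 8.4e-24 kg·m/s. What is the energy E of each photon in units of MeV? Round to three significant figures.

Apply E = pc: E = 2.518e-15 J.
Converting to MeV: E = 0.01572 MeV ≈ 0.0157 MeV.

0.0157 MeV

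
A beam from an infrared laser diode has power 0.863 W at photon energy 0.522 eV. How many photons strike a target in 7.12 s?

Total energy: E_total = P·t = 0.863 × 7.12 = 6.145 J.
Per-photon energy: E = 8.363 × 10^-20 J.
N = E_total / E_photon = 7.35 × 10^19.

7.35 × 10^19 photons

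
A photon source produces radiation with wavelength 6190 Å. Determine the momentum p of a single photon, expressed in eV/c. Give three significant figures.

2.00 eV/c

(h = 6.62607015 × 10^-34 J·s, c = 2.99792458 × 10^8 m/s, 1 eV = 1.602176634 × 10^-19 J.)
In SI units: λ = 6190 Å = 6.19 × 10^-7 m.
Apply p = h/λ: p = 1.070 × 10^-27 kg·m/s.
Converting to eV/c: p = 2.003 eV/c ≈ 2.00 eV/c.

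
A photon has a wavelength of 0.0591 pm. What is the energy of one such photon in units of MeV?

In SI units: λ = 0.0591 pm = 5.91 × 10^-14 m.
For a photon E = hc/λ, so E = 3.361 × 10^-12 J.
Converting to MeV: E = 20.98 MeV ≈ 21.0 MeV.

21.0 MeV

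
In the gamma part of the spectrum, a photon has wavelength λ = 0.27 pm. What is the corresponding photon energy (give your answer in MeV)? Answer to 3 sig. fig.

In SI units: λ = 0.27 pm = 2.7e-13 m.
For a photon E = hc/λ, so E = 7.357e-13 J.
Converting to MeV: E = 4.592 MeV ≈ 4.59 MeV.

4.59 MeV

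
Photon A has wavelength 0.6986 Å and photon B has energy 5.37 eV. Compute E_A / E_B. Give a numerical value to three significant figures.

3300

E_A = 2.843 × 10^-15 J (from wavelength = 0.6986 Å, via E = hc/λ).
E_B = 8.604 × 10^-19 J (from energy = 5.37 eV, via E given directly).
Ratio = 2.843 × 10^-15 / 8.604 × 10^-19 = 3300.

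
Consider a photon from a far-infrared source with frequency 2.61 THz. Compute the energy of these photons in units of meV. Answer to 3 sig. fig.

10.8 meV

Take h = 6.62607015 × 10^-34 J·s, 1 eV = 1.602176634 × 10^-19 J.
In SI units: f = 2.61 THz = 2.61 × 10^12 Hz.
Since E = hf for a photon, E = 1.729 × 10^-21 J.
Converting to meV: E = 10.79 meV ≈ 10.8 meV.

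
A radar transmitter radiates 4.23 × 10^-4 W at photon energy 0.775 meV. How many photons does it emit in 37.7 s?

Total energy: E_total = P·t = 4.23 × 10^-4 × 37.7 = 0.01595 J.
Per-photon energy: E = 1.242 × 10^-22 J.
N = E_total / E_photon = 1.28 × 10^20.

1.28 × 10^20 photons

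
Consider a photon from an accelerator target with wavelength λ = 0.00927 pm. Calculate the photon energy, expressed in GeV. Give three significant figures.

0.134 GeV

(h = 6.62607015 × 10^-34 J·s, c = 2.99792458 × 10^8 m/s, 1 eV = 1.602176634 × 10^-19 J.)
First convert: λ = 0.00927 pm = 9.27 × 10^-15 m.
Since E = hc/λ for a photon, E = 2.143 × 10^-11 J.
Converting to GeV: E = 0.1337 GeV ≈ 0.134 GeV.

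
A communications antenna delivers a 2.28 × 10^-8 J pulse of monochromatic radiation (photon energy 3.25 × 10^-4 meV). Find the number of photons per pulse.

4.38 × 10^17 photons

Per-photon energy: E = 5.207 × 10^-26 J (from energy = 3.25 × 10^-4 meV).
N = E_total / E_photon = 2.28 × 10^-8 J / 5.207 × 10^-26 J = 4.38 × 10^17.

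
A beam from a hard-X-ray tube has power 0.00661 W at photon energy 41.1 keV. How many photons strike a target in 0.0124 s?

1.24 × 10^10 photons

Total energy: E_total = P·t = 0.00661 × 0.0124 = 8.196 × 10^-5 J.
Per-photon energy: E = 6.585 × 10^-15 J.
N = E_total / E_photon = 1.24 × 10^10.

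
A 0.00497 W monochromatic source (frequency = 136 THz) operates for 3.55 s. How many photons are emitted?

1.96e17 photons

Total energy: E_total = P·t = 0.00497 × 3.55 = 0.01764 J.
Per-photon energy: E = 9.011e-20 J.
N = E_total / E_photon = 1.96e17.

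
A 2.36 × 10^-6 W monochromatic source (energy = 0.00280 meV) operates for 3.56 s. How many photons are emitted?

1.87 × 10^19 photons

Total energy: E_total = P·t = 2.36 × 10^-6 × 3.56 = 8.402 × 10^-6 J.
Per-photon energy: E = 4.486 × 10^-25 J.
N = E_total / E_photon = 1.87 × 10^19.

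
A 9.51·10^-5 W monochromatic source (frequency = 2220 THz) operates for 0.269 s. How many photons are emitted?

Total energy: E_total = P·t = 9.51·10^-5 × 0.269 = 2.558·10^-5 J.
Per-photon energy: E = 1.471·10^-18 J.
N = E_total / E_photon = 1.74·10^13.

1.74·10^13 photons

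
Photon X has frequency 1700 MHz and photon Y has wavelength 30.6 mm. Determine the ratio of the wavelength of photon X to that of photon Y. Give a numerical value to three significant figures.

λ_X = 0.1763 m (from frequency = 1700 MHz, via λ = c/f).
λ_Y = 0.03060 m (from wavelength = 30.6 mm, via λ given directly).
Ratio = 0.1763 / 0.03060 = 5.76.

5.76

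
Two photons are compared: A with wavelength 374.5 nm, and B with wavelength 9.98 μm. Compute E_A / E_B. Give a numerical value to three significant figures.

E_A = 5.304e-19 J (from wavelength = 374.5 nm, via E = hc/λ).
E_B = 1.990e-20 J (from wavelength = 9.98 μm, via E = hc/λ).
Ratio = 5.304e-19 / 1.990e-20 = 26.6.

26.6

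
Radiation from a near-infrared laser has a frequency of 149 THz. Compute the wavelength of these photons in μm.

In SI units: f = 149 THz = 1.49 × 10^14 Hz.
The photon relation is λ = c/f, giving λ = 2.012 × 10^-6 m.
Converting to μm: λ = 2.012 μm ≈ 2.01 μm.

2.01 μm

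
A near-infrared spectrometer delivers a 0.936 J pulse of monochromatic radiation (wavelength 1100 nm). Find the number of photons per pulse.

5.18 × 10^18 photons

Per-photon energy: E = 1.806 × 10^-19 J (from wavelength = 1100 nm).
N = E_total / E_photon = 0.936 J / 1.806 × 10^-19 J = 5.18 × 10^18.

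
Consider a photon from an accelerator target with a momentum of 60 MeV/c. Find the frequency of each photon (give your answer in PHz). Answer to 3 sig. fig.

In SI units: p = 60 MeV/c = 3.2066 × 10^-20 kg·m/s.
For a photon f = pc/h, so f = 1.451 × 10^22 Hz.
Converting to PHz: f = 1.451 × 10^7 PHz ≈ 1.45 × 10^7 PHz.

1.45 × 10^7 PHz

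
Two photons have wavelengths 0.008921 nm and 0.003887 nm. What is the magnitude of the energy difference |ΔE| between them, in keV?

Using E = hc/λ: E₁ = 2.2267e-14 J, E₂ = 5.1105e-14 J.
|ΔE| = |2.2267e-14 − 5.1105e-14| = 2.88e-14 J = 180 keV.

180 keV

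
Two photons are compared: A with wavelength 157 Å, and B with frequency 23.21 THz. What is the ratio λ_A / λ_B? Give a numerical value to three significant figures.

λ_A = 1.570 × 10^-8 m (from wavelength = 157 Å, via λ given directly).
λ_B = 1.292 × 10^-5 m (from frequency = 23.21 THz, via λ = c/f).
Ratio = 1.570 × 10^-8 / 1.292 × 10^-5 = 1.22 × 10^-3.

1.22 × 10^-3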